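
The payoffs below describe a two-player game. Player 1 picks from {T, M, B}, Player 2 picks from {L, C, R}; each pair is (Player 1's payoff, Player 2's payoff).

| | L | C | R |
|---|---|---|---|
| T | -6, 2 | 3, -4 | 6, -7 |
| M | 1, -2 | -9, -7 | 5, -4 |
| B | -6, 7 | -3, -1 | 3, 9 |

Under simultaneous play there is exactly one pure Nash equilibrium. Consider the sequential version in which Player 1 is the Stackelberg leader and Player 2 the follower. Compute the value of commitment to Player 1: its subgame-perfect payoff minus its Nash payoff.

2

Work backward from Player 2's decision.
- T: Player 2 compares 2, -4, -7 and picks L; Player 1 would get -6.
- M: Player 2 compares -2, -7, -4 and picks L; Player 1 would get 1.
- B: Player 2 compares 7, -1, 9 and picks R; Player 1 would get 3.
Player 1's induced payoffs are -6, 1, 3, so Player 1 commits to B. Subgame-perfect outcome: (B, R) with payoffs (3, 9).
Under simultaneous play:
Player 1's best replies: L→M; C→T; R→T.
Player 2's best replies: T→L; M→L; B→R.
The unique mutual best reply is (M, L), giving (1, -2).
Player 1's commitment gain: 3 − 1 = 2.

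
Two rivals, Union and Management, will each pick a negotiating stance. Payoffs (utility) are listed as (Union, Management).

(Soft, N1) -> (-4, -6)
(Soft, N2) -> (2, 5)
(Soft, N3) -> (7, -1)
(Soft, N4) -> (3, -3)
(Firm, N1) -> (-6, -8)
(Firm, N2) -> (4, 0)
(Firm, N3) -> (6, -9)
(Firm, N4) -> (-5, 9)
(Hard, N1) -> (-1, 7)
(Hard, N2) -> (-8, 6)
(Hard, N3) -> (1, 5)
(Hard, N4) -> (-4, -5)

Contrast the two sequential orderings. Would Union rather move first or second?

first

If Union leads: Management's best replies are Soft→N2, Firm→N4, Hard→N1; Union's induced payoffs 2, -5, -1; outcome (Soft, N2), payoffs (2, 5).
If Management leads: Union's best replies are N1→Hard, N2→Firm, N3→Soft, N4→Soft; Management's induced payoffs 7, 0, -1, -3; outcome (Hard, N1), payoffs (-1, 7).
Union gets 2 moving first and -1 moving second, so Union prefers to move first.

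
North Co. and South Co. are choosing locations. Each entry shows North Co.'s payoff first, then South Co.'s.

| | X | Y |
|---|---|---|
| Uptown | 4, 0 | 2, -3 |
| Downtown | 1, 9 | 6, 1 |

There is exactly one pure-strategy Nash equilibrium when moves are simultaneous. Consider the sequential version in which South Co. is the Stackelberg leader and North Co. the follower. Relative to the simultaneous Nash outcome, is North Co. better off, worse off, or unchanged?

Work backward from North Co.'s decision.
- X: North Co. compares 4, 1 and picks Uptown; South Co. would get 0.
- Y: North Co. compares 2, 6 and picks Downtown; South Co. would get 1.
Among 0, 1, the best is 1 at Y. Subgame-perfect outcome: (Downtown, Y) with payoffs (6, 1).
Under simultaneous play:
North Co.'s best replies: X→Uptown; Y→Downtown.
South Co.'s best replies: Uptown→X; Downtown→X.
Only (Uptown, X) has each player best-responding; Nash payoffs (4, 0).
North Co. earns 6 sequentially versus 4 at the Nash outcome: better off.

better off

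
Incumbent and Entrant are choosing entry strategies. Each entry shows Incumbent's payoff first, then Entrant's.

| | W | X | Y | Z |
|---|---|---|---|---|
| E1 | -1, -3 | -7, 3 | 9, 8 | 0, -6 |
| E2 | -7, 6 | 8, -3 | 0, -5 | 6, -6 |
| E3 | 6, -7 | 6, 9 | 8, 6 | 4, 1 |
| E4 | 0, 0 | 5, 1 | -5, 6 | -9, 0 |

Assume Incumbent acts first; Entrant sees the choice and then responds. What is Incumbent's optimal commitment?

Backward induction with Incumbent moving first.
- E1 → Entrant plays Y (best of -3, 3, 8, -6); Incumbent gets 9.
- E2 → Entrant plays W (best of 6, -3, -5, -6); Incumbent gets -7.
- E3 → Entrant plays X (best of -7, 9, 6, 1); Incumbent gets 6.
- E4 → Entrant plays Y (best of 0, 1, 6, 0); Incumbent gets -5.
Among 9, -7, 6, -5, the best is 9 at E1. Subgame-perfect outcome: (E1, Y) with payoffs (9, 8).

E1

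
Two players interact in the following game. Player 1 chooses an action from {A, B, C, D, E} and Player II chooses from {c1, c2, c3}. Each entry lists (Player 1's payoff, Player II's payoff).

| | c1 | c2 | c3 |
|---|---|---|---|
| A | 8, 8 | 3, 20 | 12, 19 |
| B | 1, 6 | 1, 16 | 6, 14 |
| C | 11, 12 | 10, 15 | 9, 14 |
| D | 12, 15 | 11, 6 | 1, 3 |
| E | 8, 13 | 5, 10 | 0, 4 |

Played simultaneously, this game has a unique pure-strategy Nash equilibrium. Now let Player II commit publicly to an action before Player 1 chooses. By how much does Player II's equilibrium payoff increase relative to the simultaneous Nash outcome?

Solve by backward induction (Player II leads).
- c1: Player 1 compares 8, 1, 11, 12, 8 and picks D; Player II would get 15.
- c2: Player 1 compares 3, 1, 10, 11, 5 and picks D; Player II would get 6.
- c3: Player 1 compares 12, 6, 9, 1, 0 and picks A; Player II would get 19.
Among 15, 6, 19, the best is 19 at c3. Subgame-perfect outcome: (A, c3) with payoffs (12, 19).
Under simultaneous play:
Player 1's best replies: c1→D; c2→D; c3→A.
Player II's best replies: A→c2; B→c2; C→c2; D→c1; E→c1.
The unique mutual best reply is (D, c1), giving (12, 15).
Player II's commitment gain: 19 − 15 = 4.

4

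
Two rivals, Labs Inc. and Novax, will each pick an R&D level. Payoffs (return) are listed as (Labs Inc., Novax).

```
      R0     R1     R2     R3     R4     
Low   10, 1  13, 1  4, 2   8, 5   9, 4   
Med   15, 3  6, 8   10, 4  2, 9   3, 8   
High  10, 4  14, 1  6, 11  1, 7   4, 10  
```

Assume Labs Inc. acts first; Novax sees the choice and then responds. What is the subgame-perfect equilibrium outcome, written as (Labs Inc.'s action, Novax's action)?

Backward induction with Labs Inc. moving first.
- Low → Novax plays R3 (best of 1, 1, 2, 5, 4); Labs Inc. gets 8.
- Med → Novax plays R3 (best of 3, 8, 4, 9, 8); Labs Inc. gets 2.
- High → Novax plays R2 (best of 4, 1, 11, 7, 10); Labs Inc. gets 6.
Maximizing over 8, 2, 6, Labs Inc. chooses Low. Subgame-perfect outcome: (Low, R3) with payoffs (8, 5).

(Low, R3)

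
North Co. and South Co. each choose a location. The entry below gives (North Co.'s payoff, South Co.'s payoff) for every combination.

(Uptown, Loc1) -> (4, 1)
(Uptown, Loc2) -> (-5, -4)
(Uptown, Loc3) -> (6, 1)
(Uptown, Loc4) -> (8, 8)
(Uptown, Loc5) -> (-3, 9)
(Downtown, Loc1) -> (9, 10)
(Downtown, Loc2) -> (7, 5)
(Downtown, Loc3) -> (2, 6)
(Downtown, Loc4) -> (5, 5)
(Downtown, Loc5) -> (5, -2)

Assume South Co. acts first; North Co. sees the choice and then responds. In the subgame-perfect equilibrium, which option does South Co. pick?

Backward induction with South Co. moving first.
- Loc1 → North Co. plays Downtown (best of 4, 9); South Co. gets 10.
- Loc2 → North Co. plays Downtown (best of -5, 7); South Co. gets 5.
- Loc3 → North Co. plays Uptown (best of 6, 2); South Co. gets 1.
- Loc4 → North Co. plays Uptown (best of 8, 5); South Co. gets 8.
- Loc5 → North Co. plays Downtown (best of -3, 5); South Co. gets -2.
South Co.'s induced payoffs are 10, 5, 1, 8, -2, so South Co. commits to Loc1. Subgame-perfect outcome: (Downtown, Loc1) with payoffs (9, 10).

Loc1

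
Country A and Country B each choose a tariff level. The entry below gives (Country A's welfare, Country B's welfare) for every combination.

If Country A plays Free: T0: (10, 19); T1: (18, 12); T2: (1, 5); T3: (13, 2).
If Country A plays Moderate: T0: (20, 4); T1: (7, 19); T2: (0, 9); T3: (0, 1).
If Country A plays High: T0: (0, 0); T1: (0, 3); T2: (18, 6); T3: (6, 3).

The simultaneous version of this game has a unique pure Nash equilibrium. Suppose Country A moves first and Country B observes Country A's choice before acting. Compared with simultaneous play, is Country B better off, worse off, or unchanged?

unchanged

Work backward from Country B's decision.
- Free: BR = T0, leader payoff 10.
- Moderate: BR = T1, leader payoff 7.
- High: BR = T2, leader payoff 18.
Among 10, 7, 18, the best is 18 at High. Subgame-perfect outcome: (High, T2) with payoffs (18, 6).
For the simultaneous game, intersect best replies.
Country A's best replies: T0→Moderate; T1→Free; T2→High; T3→Free.
Country B's best replies: Free→T0; Moderate→T1; High→T2.
Only (High, T2) has each player best-responding; Nash payoffs (18, 6).
Country B earns 6 sequentially versus 6 at the Nash outcome: unchanged.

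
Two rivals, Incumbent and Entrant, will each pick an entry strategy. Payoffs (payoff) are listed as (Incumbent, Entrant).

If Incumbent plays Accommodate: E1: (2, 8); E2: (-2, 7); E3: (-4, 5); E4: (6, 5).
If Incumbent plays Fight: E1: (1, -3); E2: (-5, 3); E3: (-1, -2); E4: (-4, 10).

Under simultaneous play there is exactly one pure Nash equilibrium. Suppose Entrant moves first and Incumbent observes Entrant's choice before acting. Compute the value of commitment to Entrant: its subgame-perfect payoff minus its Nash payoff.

Incumbent best-responds to each possible Entrant move:
- E1: BR = Accommodate, leader payoff 8.
- E2: BR = Accommodate, leader payoff 7.
- E3: BR = Fight, leader payoff -2.
- E4: BR = Accommodate, leader payoff 5.
Entrant's induced payoffs are 8, 7, -2, 5, so Entrant commits to E1. Subgame-perfect outcome: (Accommodate, E1) with payoffs (2, 8).
Under simultaneous play:
Incumbent's best replies: E1→Accommodate; E2→Accommodate; E3→Fight; E4→Accommodate.
Entrant's best replies: Accommodate→E1; Fight→E4.
The unique mutual best reply is (Accommodate, E1), giving (2, 8).
Entrant's commitment gain: 8 − 8 = 0.

0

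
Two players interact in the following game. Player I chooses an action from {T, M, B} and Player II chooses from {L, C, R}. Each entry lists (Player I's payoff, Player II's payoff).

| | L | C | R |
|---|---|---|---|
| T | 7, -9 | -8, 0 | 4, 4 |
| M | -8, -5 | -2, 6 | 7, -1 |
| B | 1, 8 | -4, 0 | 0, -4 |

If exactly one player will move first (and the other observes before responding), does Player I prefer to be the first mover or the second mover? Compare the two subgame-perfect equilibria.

If Player I leads: Player II's best replies are T→R, M→C, B→L; Player I's induced payoffs 4, -2, 1; outcome (T, R), payoffs (4, 4).
If Player II leads: Player I's best replies are L→T, C→M, R→M; Player II's induced payoffs -9, 6, -1; outcome (M, C), payoffs (-2, 6).
Player I gets 4 moving first and -2 moving second, so Player I prefers to move first.

first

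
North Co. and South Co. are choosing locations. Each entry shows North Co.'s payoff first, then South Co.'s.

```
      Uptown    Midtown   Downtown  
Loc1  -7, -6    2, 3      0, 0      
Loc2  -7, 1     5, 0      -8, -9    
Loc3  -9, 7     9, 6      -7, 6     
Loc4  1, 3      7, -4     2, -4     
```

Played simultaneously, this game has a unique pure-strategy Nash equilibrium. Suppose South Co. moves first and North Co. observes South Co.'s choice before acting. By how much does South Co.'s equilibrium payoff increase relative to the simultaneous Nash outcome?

3

Solve by backward induction (South Co. leads).
- Uptown → North Co. plays Loc4 (best of -7, -7, -9, 1); South Co. gets 3.
- Midtown → North Co. plays Loc3 (best of 2, 5, 9, 7); South Co. gets 6.
- Downtown → North Co. plays Loc4 (best of 0, -8, -7, 2); South Co. gets -4.
Maximizing over 3, 6, -4, South Co. chooses Midtown. Subgame-perfect outcome: (Loc3, Midtown) with payoffs (9, 6).
Now find the simultaneous Nash equilibrium.
North Co.'s best replies: Uptown→Loc4; Midtown→Loc3; Downtown→Loc4.
South Co.'s best replies: Loc1→Midtown; Loc2→Uptown; Loc3→Uptown; Loc4→Uptown.
The unique mutual best reply is (Loc4, Uptown), giving (1, 3).
South Co.'s commitment gain: 6 − 3 = 3.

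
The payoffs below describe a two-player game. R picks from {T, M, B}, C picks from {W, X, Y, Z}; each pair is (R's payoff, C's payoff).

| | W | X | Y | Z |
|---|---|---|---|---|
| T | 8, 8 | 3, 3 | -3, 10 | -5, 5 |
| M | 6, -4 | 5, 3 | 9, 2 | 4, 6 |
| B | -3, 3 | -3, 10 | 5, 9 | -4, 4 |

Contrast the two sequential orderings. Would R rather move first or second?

second

If R leads: C's best replies are T→Y, M→Z, B→X; R's induced payoffs -3, 4, -3; outcome (M, Z), payoffs (4, 6).
If C leads: R's best replies are W→T, X→M, Y→M, Z→M; C's induced payoffs 8, 3, 2, 6; outcome (T, W), payoffs (8, 8).
R gets 4 moving first and 8 moving second, so R prefers to move second.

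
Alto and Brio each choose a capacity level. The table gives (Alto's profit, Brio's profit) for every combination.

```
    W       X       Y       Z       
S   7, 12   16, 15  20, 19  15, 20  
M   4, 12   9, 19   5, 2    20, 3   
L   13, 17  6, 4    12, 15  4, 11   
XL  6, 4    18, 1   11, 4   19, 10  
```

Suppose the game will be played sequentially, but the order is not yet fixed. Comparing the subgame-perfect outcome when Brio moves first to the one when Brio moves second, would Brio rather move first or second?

If Alto leads: Brio's best replies are S→Z, M→X, L→W, XL→Z; Alto's induced payoffs 15, 9, 13, 19; outcome (XL, Z), payoffs (19, 10).
If Brio leads: Alto's best replies are W→L, X→XL, Y→S, Z→M; Brio's induced payoffs 17, 1, 19, 3; outcome (S, Y), payoffs (20, 19).
Brio gets 19 moving first and 10 moving second, so Brio prefers to move first.

first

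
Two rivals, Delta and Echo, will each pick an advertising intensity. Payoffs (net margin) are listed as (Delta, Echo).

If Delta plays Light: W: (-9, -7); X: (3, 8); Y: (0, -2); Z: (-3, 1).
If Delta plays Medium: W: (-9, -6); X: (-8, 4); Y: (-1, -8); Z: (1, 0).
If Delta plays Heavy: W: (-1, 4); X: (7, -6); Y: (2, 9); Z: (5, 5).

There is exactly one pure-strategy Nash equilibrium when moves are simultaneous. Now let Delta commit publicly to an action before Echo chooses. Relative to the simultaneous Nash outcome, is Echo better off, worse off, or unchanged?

worse off

Solve by backward induction (Delta leads).
- Light → Echo plays X (best of -7, 8, -2, 1); Delta gets 3.
- Medium → Echo plays X (best of -6, 4, -8, 0); Delta gets -8.
- Heavy → Echo plays Y (best of 4, -6, 9, 5); Delta gets 2.
Delta's induced payoffs are 3, -8, 2, so Delta commits to Light. Subgame-perfect outcome: (Light, X) with payoffs (3, 8).
For the simultaneous game, intersect best replies.
Delta's best replies: W→Heavy; X→Heavy; Y→Heavy; Z→Heavy.
Echo's best replies: Light→X; Medium→X; Heavy→Y.
Only (Heavy, Y) has each player best-responding; Nash payoffs (2, 9).
Echo earns 8 sequentially versus 9 at the Nash outcome: worse off.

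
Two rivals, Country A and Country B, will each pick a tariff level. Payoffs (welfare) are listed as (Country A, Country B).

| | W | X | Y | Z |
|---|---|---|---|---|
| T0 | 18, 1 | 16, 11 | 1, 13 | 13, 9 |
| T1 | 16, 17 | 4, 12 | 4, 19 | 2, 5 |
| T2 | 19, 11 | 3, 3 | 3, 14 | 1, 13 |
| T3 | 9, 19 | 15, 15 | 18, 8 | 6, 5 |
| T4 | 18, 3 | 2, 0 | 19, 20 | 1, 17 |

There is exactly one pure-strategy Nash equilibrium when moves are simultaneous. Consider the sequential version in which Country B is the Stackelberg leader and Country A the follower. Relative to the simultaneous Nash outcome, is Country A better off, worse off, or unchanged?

unchanged

Backward induction with Country B moving first.
- W: Country A compares 18, 16, 19, 9, 18 and picks T2; Country B would get 11.
- X: Country A compares 16, 4, 3, 15, 2 and picks T0; Country B would get 11.
- Y: Country A compares 1, 4, 3, 18, 19 and picks T4; Country B would get 20.
- Z: Country A compares 13, 2, 1, 6, 1 and picks T0; Country B would get 9.
Maximizing over 11, 11, 20, 9, Country B chooses Y. Subgame-perfect outcome: (T4, Y) with payoffs (19, 20).
Now find the simultaneous Nash equilibrium.
Country A's best replies: W→T2; X→T0; Y→T4; Z→T0.
Country B's best replies: T0→Y; T1→Y; T2→Y; T3→W; T4→Y.
The unique mutual best reply is (T4, Y), giving (19, 20).
Country A earns 19 sequentially versus 19 at the Nash outcome: unchanged.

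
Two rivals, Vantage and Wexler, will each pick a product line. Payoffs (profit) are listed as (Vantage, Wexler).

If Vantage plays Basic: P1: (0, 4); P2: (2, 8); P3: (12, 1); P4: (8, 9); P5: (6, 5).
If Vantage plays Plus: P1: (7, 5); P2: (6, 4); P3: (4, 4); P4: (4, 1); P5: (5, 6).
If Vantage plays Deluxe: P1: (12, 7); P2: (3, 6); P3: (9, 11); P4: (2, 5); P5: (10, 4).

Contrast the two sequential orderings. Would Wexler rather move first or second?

If Vantage leads: Wexler's best replies are Basic→P4, Plus→P5, Deluxe→P3; Vantage's induced payoffs 8, 5, 9; outcome (Deluxe, P3), payoffs (9, 11).
If Wexler leads: Vantage's best replies are P1→Deluxe, P2→Plus, P3→Basic, P4→Basic, P5→Deluxe; Wexler's induced payoffs 7, 4, 1, 9, 4; outcome (Basic, P4), payoffs (8, 9).
Wexler gets 9 moving first and 11 moving second, so Wexler prefers to move second.

second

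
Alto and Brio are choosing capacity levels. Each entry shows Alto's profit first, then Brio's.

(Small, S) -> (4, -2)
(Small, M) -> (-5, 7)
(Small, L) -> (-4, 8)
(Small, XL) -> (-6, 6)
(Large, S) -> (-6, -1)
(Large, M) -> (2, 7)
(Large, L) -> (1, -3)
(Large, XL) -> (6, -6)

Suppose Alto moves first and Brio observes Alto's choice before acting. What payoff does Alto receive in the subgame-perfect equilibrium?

2

Backward induction with Alto moving first.
- Small → Brio plays L (best of -2, 7, 8, 6); Alto gets -4.
- Large → Brio plays M (best of -1, 7, -3, -6); Alto gets 2.
Among -4, 2, the best is 2 at Large. Subgame-perfect outcome: (Large, M) with payoffs (2, 7).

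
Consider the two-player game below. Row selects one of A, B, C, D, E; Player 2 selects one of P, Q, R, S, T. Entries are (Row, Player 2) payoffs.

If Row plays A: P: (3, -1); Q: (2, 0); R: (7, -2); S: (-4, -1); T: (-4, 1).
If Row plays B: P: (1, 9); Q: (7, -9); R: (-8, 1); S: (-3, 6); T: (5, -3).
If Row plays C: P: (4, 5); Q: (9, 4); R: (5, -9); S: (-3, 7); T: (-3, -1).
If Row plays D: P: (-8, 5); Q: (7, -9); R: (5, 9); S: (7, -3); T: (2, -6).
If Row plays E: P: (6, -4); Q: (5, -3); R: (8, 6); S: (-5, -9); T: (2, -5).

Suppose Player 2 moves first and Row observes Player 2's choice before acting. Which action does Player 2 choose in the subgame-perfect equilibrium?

Solve by backward induction (Player 2 leads).
- P → Row plays E (best of 3, 1, 4, -8, 6); Player 2 gets -4.
- Q → Row plays C (best of 2, 7, 9, 7, 5); Player 2 gets 4.
- R → Row plays E (best of 7, -8, 5, 5, 8); Player 2 gets 6.
- S → Row plays D (best of -4, -3, -3, 7, -5); Player 2 gets -3.
- T → Row plays B (best of -4, 5, -3, 2, 2); Player 2 gets -3.
Player 2's induced payoffs are -4, 4, 6, -3, -3, so Player 2 commits to R. Subgame-perfect outcome: (E, R) with payoffs (8, 6).

R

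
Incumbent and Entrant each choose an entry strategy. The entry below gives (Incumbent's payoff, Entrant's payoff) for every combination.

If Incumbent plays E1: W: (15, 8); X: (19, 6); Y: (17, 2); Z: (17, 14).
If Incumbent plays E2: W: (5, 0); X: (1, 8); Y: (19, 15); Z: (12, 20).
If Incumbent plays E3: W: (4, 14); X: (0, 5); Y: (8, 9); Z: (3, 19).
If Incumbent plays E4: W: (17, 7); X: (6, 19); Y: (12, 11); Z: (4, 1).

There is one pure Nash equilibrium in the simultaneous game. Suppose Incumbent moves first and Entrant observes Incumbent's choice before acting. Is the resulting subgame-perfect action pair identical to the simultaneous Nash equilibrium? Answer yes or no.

Work backward from Entrant's decision.
- E1 → Entrant plays Z (best of 8, 6, 2, 14); Incumbent gets 17.
- E2 → Entrant plays Z (best of 0, 8, 15, 20); Incumbent gets 12.
- E3 → Entrant plays Z (best of 14, 5, 9, 19); Incumbent gets 3.
- E4 → Entrant plays X (best of 7, 19, 11, 1); Incumbent gets 6.
Incumbent's induced payoffs are 17, 12, 3, 6, so Incumbent commits to E1. Subgame-perfect outcome: (E1, Z) with payoffs (17, 14).
Now find the simultaneous Nash equilibrium.
Incumbent's best replies: W→E4; X→E1; Y→E2; Z→E1.
Entrant's best replies: E1→Z; E2→Z; E3→Z; E4→X.
The unique mutual best reply is (E1, Z), giving (17, 14).
Sequential outcome (E1, Z) coincides with the Nash profile (E1, Z).

yes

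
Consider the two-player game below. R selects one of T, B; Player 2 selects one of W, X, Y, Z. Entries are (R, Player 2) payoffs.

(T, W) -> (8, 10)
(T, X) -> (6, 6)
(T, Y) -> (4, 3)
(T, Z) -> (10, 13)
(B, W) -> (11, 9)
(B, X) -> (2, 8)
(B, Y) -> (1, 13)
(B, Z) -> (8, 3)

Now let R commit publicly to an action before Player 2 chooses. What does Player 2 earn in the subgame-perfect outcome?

13

Work backward from Player 2's decision.
- T: BR = Z, leader payoff 10.
- B: BR = Y, leader payoff 1.
R's induced payoffs are 10, 1, so R commits to T. Subgame-perfect outcome: (T, Z) with payoffs (10, 13).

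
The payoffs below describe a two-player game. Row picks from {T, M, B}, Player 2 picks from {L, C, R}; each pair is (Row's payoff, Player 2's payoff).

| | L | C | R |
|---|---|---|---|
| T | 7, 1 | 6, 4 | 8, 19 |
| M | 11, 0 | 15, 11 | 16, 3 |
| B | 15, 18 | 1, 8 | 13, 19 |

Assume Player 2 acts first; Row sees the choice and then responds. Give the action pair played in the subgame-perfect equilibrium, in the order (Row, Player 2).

Backward induction with Player 2 moving first.
- L: Row compares 7, 11, 15 and picks B; Player 2 would get 18.
- C: Row compares 6, 15, 1 and picks M; Player 2 would get 11.
- R: Row compares 8, 16, 13 and picks M; Player 2 would get 3.
Maximizing over 18, 11, 3, Player 2 chooses L. Subgame-perfect outcome: (B, L) with payoffs (15, 18).

(B, L)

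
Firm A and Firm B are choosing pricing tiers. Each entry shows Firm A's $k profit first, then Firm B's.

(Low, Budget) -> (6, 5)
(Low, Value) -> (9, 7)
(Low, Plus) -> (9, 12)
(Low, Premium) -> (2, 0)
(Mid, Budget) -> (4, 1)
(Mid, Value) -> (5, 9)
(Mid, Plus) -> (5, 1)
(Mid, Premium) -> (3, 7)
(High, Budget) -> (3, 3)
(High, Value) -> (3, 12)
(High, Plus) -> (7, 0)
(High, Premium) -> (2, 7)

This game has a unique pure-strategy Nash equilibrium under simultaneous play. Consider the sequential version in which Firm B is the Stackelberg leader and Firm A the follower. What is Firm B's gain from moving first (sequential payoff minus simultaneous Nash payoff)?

Work backward from Firm A's decision.
- Budget: BR = Low, leader payoff 5.
- Value: BR = Low, leader payoff 7.
- Plus: BR = Low, leader payoff 12.
- Premium: BR = Mid, leader payoff 7.
Firm B's induced payoffs are 5, 7, 12, 7, so Firm B commits to Plus. Subgame-perfect outcome: (Low, Plus) with payoffs (9, 12).
Under simultaneous play:
Firm A's best replies: Budget→Low; Value→Low; Plus→Low; Premium→Mid.
Firm B's best replies: Low→Plus; Mid→Value; High→Value.
Only (Low, Plus) has each player best-responding; Nash payoffs (9, 12).
Firm B's commitment gain: 12 − 12 = 0.

0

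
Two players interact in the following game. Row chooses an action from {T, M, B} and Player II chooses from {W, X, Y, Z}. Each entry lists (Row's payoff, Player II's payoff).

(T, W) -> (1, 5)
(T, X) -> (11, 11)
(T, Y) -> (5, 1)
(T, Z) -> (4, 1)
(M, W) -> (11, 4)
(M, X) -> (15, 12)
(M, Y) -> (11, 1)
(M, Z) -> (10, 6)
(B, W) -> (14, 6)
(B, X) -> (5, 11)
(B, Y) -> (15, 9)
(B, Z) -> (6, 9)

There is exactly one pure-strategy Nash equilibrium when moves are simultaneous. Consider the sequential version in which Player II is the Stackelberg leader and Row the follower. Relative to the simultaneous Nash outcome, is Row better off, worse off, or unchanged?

Work backward from Row's decision.
- W: Row compares 1, 11, 14 and picks B; Player II would get 6.
- X: Row compares 11, 15, 5 and picks M; Player II would get 12.
- Y: Row compares 5, 11, 15 and picks B; Player II would get 9.
- Z: Row compares 4, 10, 6 and picks M; Player II would get 6.
Maximizing over 6, 12, 9, 6, Player II chooses X. Subgame-perfect outcome: (M, X) with payoffs (15, 12).
For the simultaneous game, intersect best replies.
Row's best replies: W→B; X→M; Y→B; Z→M.
Player II's best replies: T→X; M→X; B→X.
Only (M, X) has each player best-responding; Nash payoffs (15, 12).
Row earns 15 sequentially versus 15 at the Nash outcome: unchanged.

unchanged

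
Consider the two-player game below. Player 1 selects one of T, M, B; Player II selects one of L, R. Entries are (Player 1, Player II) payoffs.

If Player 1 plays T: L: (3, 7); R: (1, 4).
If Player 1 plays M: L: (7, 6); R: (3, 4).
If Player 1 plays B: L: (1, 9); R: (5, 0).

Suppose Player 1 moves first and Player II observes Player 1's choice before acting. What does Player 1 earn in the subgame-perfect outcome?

Player II best-responds to each possible Player 1 move:
- T: BR = L, leader payoff 3.
- M: BR = L, leader payoff 7.
- B: BR = L, leader payoff 1.
Player 1's induced payoffs are 3, 7, 1, so Player 1 commits to M. Subgame-perfect outcome: (M, L) with payoffs (7, 6).

7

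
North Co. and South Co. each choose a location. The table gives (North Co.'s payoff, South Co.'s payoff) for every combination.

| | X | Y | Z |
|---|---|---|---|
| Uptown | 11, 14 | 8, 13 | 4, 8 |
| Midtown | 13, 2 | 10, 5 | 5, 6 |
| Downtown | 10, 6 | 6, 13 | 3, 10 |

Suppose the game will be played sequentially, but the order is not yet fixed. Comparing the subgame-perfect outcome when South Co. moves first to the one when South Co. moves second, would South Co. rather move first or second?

If North Co. leads: South Co.'s best replies are Uptown→X, Midtown→Z, Downtown→Y; North Co.'s induced payoffs 11, 5, 6; outcome (Uptown, X), payoffs (11, 14).
If South Co. leads: North Co.'s best replies are X→Midtown, Y→Midtown, Z→Midtown; South Co.'s induced payoffs 2, 5, 6; outcome (Midtown, Z), payoffs (5, 6).
South Co. gets 6 moving first and 14 moving second, so South Co. prefers to move second.

second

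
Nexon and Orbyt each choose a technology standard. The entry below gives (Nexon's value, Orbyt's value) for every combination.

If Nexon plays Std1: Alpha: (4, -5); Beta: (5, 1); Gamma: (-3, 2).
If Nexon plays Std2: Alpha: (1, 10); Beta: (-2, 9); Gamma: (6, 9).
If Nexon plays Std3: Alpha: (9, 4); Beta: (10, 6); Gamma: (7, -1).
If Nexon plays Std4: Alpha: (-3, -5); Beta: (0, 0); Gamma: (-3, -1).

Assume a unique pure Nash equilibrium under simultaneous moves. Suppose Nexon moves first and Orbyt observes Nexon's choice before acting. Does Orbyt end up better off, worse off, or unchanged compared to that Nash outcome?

unchanged

Backward induction with Nexon moving first.
- Std1: BR = Gamma, leader payoff -3.
- Std2: BR = Alpha, leader payoff 1.
- Std3: BR = Beta, leader payoff 10.
- Std4: BR = Beta, leader payoff 0.
Maximizing over -3, 1, 10, 0, Nexon chooses Std3. Subgame-perfect outcome: (Std3, Beta) with payoffs (10, 6).
For the simultaneous game, intersect best replies.
Nexon's best replies: Alpha→Std3; Beta→Std3; Gamma→Std3.
Orbyt's best replies: Std1→Gamma; Std2→Alpha; Std3→Beta; Std4→Beta.
Only (Std3, Beta) has each player best-responding; Nash payoffs (10, 6).
Orbyt earns 6 sequentially versus 6 at the Nash outcome: unchanged.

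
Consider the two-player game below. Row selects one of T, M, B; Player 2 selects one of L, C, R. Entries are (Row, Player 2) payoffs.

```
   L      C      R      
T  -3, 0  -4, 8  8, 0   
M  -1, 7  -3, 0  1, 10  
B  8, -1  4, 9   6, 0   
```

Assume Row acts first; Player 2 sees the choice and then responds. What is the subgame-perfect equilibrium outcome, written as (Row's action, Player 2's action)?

Work backward from Player 2's decision.
- T: Player 2 compares 0, 8, 0 and picks C; Row would get -4.
- M: Player 2 compares 7, 0, 10 and picks R; Row would get 1.
- B: Player 2 compares -1, 9, 0 and picks C; Row would get 4.
Row's induced payoffs are -4, 1, 4, so Row commits to B. Subgame-perfect outcome: (B, C) with payoffs (4, 9).

(B, C)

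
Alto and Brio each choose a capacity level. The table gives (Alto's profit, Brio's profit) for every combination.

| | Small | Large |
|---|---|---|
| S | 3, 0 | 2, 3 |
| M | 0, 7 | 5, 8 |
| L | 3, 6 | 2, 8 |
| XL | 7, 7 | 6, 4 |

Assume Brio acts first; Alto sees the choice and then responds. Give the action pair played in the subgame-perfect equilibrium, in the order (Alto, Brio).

Work backward from Alto's decision.
- Small: BR = XL, leader payoff 7.
- Large: BR = XL, leader payoff 4.
Maximizing over 7, 4, Brio chooses Small. Subgame-perfect outcome: (XL, Small) with payoffs (7, 7).

(XL, Small)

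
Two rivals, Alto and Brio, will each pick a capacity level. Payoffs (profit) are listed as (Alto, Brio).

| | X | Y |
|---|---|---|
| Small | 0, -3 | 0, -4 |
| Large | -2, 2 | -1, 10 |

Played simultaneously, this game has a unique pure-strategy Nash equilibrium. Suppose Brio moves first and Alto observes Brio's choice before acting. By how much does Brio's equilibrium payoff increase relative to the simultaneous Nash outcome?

Work backward from Alto's decision.
- X: BR = Small, leader payoff -3.
- Y: BR = Small, leader payoff -4.
Brio's induced payoffs are -3, -4, so Brio commits to X. Subgame-perfect outcome: (Small, X) with payoffs (0, -3).
Under simultaneous play:
Alto's best replies: X→Small; Y→Small.
Brio's best replies: Small→X; Large→Y.
Only (Small, X) has each player best-responding; Nash payoffs (0, -3).
Brio's commitment gain: -3 − -3 = 0.

0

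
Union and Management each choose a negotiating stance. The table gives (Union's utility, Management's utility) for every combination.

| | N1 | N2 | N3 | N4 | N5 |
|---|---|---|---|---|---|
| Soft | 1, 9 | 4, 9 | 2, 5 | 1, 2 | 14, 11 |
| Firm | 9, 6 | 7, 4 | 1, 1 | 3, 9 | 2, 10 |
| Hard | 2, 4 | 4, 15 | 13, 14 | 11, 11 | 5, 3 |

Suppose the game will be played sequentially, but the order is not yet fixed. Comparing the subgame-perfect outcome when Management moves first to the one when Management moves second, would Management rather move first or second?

If Union leads: Management's best replies are Soft→N5, Firm→N5, Hard→N2; Union's induced payoffs 14, 2, 4; outcome (Soft, N5), payoffs (14, 11).
If Management leads: Union's best replies are N1→Firm, N2→Firm, N3→Hard, N4→Hard, N5→Soft; Management's induced payoffs 6, 4, 14, 11, 11; outcome (Hard, N3), payoffs (13, 14).
Management gets 14 moving first and 11 moving second, so Management prefers to move first.

first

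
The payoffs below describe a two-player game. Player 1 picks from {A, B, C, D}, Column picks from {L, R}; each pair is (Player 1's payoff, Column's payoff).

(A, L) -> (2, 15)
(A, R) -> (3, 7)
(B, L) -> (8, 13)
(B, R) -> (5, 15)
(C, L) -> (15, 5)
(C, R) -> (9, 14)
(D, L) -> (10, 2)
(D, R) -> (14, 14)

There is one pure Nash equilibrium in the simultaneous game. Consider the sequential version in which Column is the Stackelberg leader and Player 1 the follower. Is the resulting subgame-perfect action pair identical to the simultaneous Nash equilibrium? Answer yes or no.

yes

Work backward from Player 1's decision.
- L → Player 1 plays C (best of 2, 8, 15, 10); Column gets 5.
- R → Player 1 plays D (best of 3, 5, 9, 14); Column gets 14.
Among 5, 14, the best is 14 at R. Subgame-perfect outcome: (D, R) with payoffs (14, 14).
Under simultaneous play:
Player 1's best replies: L→C; R→D.
Column's best replies: A→L; B→R; C→R; D→R.
The unique mutual best reply is (D, R), giving (14, 14).
Sequential outcome (D, R) coincides with the Nash profile (D, R).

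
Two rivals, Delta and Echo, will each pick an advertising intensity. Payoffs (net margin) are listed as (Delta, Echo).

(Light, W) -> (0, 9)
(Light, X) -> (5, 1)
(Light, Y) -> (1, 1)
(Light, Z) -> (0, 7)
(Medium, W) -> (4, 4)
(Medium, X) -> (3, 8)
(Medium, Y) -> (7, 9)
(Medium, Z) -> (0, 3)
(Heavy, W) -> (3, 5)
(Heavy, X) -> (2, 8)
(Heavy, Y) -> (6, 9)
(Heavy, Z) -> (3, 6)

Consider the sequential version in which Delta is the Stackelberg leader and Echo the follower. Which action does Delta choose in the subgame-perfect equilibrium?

Echo best-responds to each possible Delta move:
- Light → Echo plays W (best of 9, 1, 1, 7); Delta gets 0.
- Medium → Echo plays Y (best of 4, 8, 9, 3); Delta gets 7.
- Heavy → Echo plays Y (best of 5, 8, 9, 6); Delta gets 6.
Among 0, 7, 6, the best is 7 at Medium. Subgame-perfect outcome: (Medium, Y) with payoffs (7, 9).

Medium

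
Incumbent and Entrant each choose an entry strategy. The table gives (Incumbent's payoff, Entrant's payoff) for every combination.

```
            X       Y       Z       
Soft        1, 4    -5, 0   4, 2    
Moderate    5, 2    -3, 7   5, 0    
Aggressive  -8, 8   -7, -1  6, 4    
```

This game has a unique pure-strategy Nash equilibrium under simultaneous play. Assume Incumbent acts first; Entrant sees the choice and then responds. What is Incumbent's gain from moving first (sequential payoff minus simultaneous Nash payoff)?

Work backward from Entrant's decision.
- Soft → Entrant plays X (best of 4, 0, 2); Incumbent gets 1.
- Moderate → Entrant plays Y (best of 2, 7, 0); Incumbent gets -3.
- Aggressive → Entrant plays X (best of 8, -1, 4); Incumbent gets -8.
Maximizing over 1, -3, -8, Incumbent chooses Soft. Subgame-perfect outcome: (Soft, X) with payoffs (1, 4).
Now find the simultaneous Nash equilibrium.
Incumbent's best replies: X→Moderate; Y→Moderate; Z→Aggressive.
Entrant's best replies: Soft→X; Moderate→Y; Aggressive→X.
The unique mutual best reply is (Moderate, Y), giving (-3, 7).
Incumbent's commitment gain: 1 − -3 = 4.

4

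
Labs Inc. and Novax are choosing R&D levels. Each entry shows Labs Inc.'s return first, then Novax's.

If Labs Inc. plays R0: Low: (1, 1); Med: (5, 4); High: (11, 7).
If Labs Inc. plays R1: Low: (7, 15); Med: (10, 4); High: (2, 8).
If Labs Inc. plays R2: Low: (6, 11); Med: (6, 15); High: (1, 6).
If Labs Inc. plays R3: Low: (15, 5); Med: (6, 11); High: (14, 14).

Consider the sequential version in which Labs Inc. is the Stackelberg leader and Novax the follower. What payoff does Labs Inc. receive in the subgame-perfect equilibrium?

14

Solve by backward induction (Labs Inc. leads).
- R0 → Novax plays High (best of 1, 4, 7); Labs Inc. gets 11.
- R1 → Novax plays Low (best of 15, 4, 8); Labs Inc. gets 7.
- R2 → Novax plays Med (best of 11, 15, 6); Labs Inc. gets 6.
- R3 → Novax plays High (best of 5, 11, 14); Labs Inc. gets 14.
Among 11, 7, 6, 14, the best is 14 at R3. Subgame-perfect outcome: (R3, High) with payoffs (14, 14).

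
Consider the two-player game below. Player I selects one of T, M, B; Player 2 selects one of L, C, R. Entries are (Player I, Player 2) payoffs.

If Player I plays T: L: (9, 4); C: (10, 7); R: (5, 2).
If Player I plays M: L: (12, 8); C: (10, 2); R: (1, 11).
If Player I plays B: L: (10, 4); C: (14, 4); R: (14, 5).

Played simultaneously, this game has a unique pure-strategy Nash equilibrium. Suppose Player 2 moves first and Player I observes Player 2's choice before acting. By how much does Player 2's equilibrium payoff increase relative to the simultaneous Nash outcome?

Backward induction with Player 2 moving first.
- L: BR = M, leader payoff 8.
- C: BR = B, leader payoff 4.
- R: BR = B, leader payoff 5.
Player 2's induced payoffs are 8, 4, 5, so Player 2 commits to L. Subgame-perfect outcome: (M, L) with payoffs (12, 8).
For the simultaneous game, intersect best replies.
Player I's best replies: L→M; C→B; R→B.
Player 2's best replies: T→C; M→R; B→R.
Only (B, R) has each player best-responding; Nash payoffs (14, 5).
Player 2's commitment gain: 8 − 5 = 3.

3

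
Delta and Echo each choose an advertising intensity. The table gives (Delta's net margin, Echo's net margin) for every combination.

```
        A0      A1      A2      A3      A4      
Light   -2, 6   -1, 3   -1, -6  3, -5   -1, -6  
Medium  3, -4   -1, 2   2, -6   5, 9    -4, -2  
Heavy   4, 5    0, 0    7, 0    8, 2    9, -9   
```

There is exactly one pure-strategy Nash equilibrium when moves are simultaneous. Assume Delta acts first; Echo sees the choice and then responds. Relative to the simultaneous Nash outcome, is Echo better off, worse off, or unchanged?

Solve by backward induction (Delta leads).
- Light: Echo compares 6, 3, -6, -5, -6 and picks A0; Delta would get -2.
- Medium: Echo compares -4, 2, -6, 9, -2 and picks A3; Delta would get 5.
- Heavy: Echo compares 5, 0, 0, 2, -9 and picks A0; Delta would get 4.
Maximizing over -2, 5, 4, Delta chooses Medium. Subgame-perfect outcome: (Medium, A3) with payoffs (5, 9).
Under simultaneous play:
Delta's best replies: A0→Heavy; A1→Heavy; A2→Heavy; A3→Heavy; A4→Heavy.
Echo's best replies: Light→A0; Medium→A3; Heavy→A0.
The unique mutual best reply is (Heavy, A0), giving (4, 5).
Echo earns 9 sequentially versus 5 at the Nash outcome: better off.

better off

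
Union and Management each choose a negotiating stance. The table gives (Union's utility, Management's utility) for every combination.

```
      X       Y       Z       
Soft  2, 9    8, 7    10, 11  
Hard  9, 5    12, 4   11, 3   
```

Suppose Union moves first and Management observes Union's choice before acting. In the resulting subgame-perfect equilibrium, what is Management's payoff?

11

Solve by backward induction (Union leads).
- Soft: BR = Z, leader payoff 10.
- Hard: BR = X, leader payoff 9.
Among 10, 9, the best is 10 at Soft. Subgame-perfect outcome: (Soft, Z) with payoffs (10, 11).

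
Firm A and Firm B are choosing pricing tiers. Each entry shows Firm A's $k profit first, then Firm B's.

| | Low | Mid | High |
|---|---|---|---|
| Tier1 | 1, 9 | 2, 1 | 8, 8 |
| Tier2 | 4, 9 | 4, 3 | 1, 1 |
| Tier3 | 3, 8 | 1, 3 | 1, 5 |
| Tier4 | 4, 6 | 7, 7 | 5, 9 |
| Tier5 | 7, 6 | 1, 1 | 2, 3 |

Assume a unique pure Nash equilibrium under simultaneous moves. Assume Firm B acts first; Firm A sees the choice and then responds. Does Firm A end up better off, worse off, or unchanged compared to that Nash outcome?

Work backward from Firm A's decision.
- Low → Firm A plays Tier5 (best of 1, 4, 3, 4, 7); Firm B gets 6.
- Mid → Firm A plays Tier4 (best of 2, 4, 1, 7, 1); Firm B gets 7.
- High → Firm A plays Tier1 (best of 8, 1, 1, 5, 2); Firm B gets 8.
Among 6, 7, 8, the best is 8 at High. Subgame-perfect outcome: (Tier1, High) with payoffs (8, 8).
For the simultaneous game, intersect best replies.
Firm A's best replies: Low→Tier5; Mid→Tier4; High→Tier1.
Firm B's best replies: Tier1→Low; Tier2→Low; Tier3→Low; Tier4→High; Tier5→Low.
Only (Tier5, Low) has each player best-responding; Nash payoffs (7, 6).
Firm A earns 8 sequentially versus 7 at the Nash outcome: better off.

better off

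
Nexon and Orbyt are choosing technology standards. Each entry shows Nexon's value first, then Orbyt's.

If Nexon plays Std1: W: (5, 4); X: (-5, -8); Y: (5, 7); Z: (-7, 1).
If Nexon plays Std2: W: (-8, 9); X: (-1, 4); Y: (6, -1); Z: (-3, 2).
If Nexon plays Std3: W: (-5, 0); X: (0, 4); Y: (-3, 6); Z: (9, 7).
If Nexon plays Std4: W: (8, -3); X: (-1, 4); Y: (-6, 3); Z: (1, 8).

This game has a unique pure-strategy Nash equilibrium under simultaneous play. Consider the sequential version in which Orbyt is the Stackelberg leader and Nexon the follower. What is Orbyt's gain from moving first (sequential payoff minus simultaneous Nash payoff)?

0

Backward induction with Orbyt moving first.
- W: Nexon compares 5, -8, -5, 8 and picks Std4; Orbyt would get -3.
- X: Nexon compares -5, -1, 0, -1 and picks Std3; Orbyt would get 4.
- Y: Nexon compares 5, 6, -3, -6 and picks Std2; Orbyt would get -1.
- Z: Nexon compares -7, -3, 9, 1 and picks Std3; Orbyt would get 7.
Maximizing over -3, 4, -1, 7, Orbyt chooses Z. Subgame-perfect outcome: (Std3, Z) with payoffs (9, 7).
Under simultaneous play:
Nexon's best replies: W→Std4; X→Std3; Y→Std2; Z→Std3.
Orbyt's best replies: Std1→Y; Std2→W; Std3→Z; Std4→Z.
Only (Std3, Z) has each player best-responding; Nash payoffs (9, 7).
Orbyt's commitment gain: 7 − 7 = 0.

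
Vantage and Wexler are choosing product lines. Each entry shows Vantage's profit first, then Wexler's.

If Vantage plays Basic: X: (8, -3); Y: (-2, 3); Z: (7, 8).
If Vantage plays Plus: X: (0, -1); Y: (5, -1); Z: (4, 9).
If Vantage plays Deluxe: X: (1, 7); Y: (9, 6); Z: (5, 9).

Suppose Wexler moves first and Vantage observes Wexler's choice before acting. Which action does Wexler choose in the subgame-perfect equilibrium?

Backward induction with Wexler moving first.
- X → Vantage plays Basic (best of 8, 0, 1); Wexler gets -3.
- Y → Vantage plays Deluxe (best of -2, 5, 9); Wexler gets 6.
- Z → Vantage plays Basic (best of 7, 4, 5); Wexler gets 8.
Wexler's induced payoffs are -3, 6, 8, so Wexler commits to Z. Subgame-perfect outcome: (Basic, Z) with payoffs (7, 8).

Z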